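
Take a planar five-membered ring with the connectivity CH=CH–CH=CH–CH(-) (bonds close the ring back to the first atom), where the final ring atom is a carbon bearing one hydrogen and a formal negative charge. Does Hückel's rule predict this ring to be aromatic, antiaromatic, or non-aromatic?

Aromatic

Check conjugation: each doubly-bonded ring atom is sp² with one p-orbital electron; the carbanion's lone pair occupies the p orbital — every position has a p orbital, so the cyclic π system is continuous.
Tallying contributions gives 2 × 2 = 4 from the double-bond units + 2 from the CH(-) atom = 6.
Since 6 = 4·1 + 2, the ring meets the 4n+2 criterion.
(This ring is the cyclopentadienyl anion.)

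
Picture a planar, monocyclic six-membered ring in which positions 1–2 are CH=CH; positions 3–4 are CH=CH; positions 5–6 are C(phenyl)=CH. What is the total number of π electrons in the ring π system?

6

Every ring atom contributes a p orbital perpendicular to the ring (every atom in a ring double bond is sp² and brings one electron to the p orbital), so the π system is cyclic and fully conjugated.
Counting π electrons: 3 × 2 = 6 from the 3 double-bond units.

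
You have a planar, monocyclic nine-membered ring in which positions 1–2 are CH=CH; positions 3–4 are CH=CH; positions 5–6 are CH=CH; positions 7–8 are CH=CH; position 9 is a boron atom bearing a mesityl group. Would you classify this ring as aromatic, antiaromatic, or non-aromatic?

Antiaromatic

Check conjugation: the double-bond atoms are sp², each contributing one p electron; the boron has an empty p orbital — every position has a p orbital, so the cyclic π system is continuous.
π-electron count: 4 × 2 = 8 from the double-bond units + 0 from the B(mesityl) atom = 8.
With 8 = 4·2 π electrons, Hückel's rule classifies the planar ring as antiaromatic.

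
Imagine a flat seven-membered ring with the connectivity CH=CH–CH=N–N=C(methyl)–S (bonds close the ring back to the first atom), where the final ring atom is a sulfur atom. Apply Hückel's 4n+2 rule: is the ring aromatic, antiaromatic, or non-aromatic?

Antiaromatic

All ring atoms are sp² and supply a p orbital to the ring (the double-bond atoms are sp², each contributing one p electron; each sp² =N– keeps its lone pair in-plane and puts one electron into the π system; the sulfur donates one lone pair from its p orbital); the conjugation is uninterrupted.
Adding the contributions, 3 × 2 = 6 from the double-bond units + 2 from the S atom = 8.
8 = 4(2); a planar, fully conjugated 4n system is antiaromatic.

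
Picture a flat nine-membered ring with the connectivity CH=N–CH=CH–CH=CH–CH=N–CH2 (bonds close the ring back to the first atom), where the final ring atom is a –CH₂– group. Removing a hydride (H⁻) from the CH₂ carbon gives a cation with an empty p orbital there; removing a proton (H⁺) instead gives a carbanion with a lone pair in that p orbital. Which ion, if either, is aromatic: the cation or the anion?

The anion

Once that carbon is sp², every ring atom has a p orbital and both ions are fully conjugated.
Cation: 4 × 2 + 0 = 8 π electrons → 4(2), antiaromatic.
Anion: 4 × 2 + 2 = 10 π electrons → 4(2)+2, aromatic.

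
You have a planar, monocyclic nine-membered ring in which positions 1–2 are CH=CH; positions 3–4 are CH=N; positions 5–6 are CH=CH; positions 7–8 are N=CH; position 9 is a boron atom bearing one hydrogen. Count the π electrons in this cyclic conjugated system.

8

Every ring atom contributes a p orbital perpendicular to the ring (every atom in a ring double bond is sp² and brings one electron to the p orbital; each sp² =N– keeps its lone pair in-plane and puts one electron into the π system; the boron has an empty p orbital), so the π system is cyclic and fully conjugated.
π-electron count: 4 × 2 = 8 from the double-bond units + 0 from the BH atom = 8.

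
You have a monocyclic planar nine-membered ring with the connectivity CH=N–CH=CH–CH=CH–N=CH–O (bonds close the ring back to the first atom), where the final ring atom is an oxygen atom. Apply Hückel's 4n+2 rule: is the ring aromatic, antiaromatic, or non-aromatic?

Aromatic

Every ring atom contributes a p orbital perpendicular to the ring (every atom in a ring double bond is sp² and brings one electron to the p orbital; the doubly-bonded nitrogens are pyridine-type — their lone pairs lie in the ring plane, leaving one electron in the p orbital; the oxygen donates one lone pair from its p orbital), so the π system is cyclic and fully conjugated.
Counting π electrons: 4 × 2 = 8 from the double-bond units + 2 from the O atom = 10.
That gives a 4n+2 count (10, n = 2).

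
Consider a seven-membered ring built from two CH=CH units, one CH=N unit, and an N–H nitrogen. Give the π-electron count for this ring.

8

All ring atoms are sp² and supply a p orbital to the ring (the double-bond atoms are sp², each contributing one p electron; each sp² =N– keeps its lone pair in-plane and puts one electron into the π system; the pyrrole-type nitrogen donates its lone pair from the p orbital); the conjugation is uninterrupted.
Tallying contributions gives 3 × 2 = 6 from the double-bond units + 2 from the NH atom = 8.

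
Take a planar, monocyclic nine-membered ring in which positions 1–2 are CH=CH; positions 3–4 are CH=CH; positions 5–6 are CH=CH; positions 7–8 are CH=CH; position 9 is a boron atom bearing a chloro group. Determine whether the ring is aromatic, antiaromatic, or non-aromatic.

All ring atoms are sp² and supply a p orbital to the ring (every atom in a ring double bond is sp² and brings one electron to the p orbital; the boron has an empty p orbital); the conjugation is uninterrupted.
π-electron count: 4 × 2 = 8 from the double-bond units + 0 from the B(chloro) atom = 8.
A 4n π count (8, n = 2) in a planar conjugated ring means antiaromatic.

Antiaromatic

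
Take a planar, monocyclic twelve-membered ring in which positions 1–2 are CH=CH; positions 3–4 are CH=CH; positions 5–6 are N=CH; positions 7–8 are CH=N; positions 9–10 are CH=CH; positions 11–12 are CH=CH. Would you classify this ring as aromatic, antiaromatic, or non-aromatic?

All ring atoms are sp² and supply a p orbital to the ring (each doubly-bonded ring atom is sp² with one p-orbital electron; the doubly-bonded nitrogens are pyridine-type — their lone pairs lie in the ring plane, leaving one electron in the p orbital); the conjugation is uninterrupted.
Adding the contributions, 6 × 2 = 12 from the 6 double-bond units.
A 4n π count (12, n = 3) in a planar conjugated ring means antiaromatic.

Antiaromatic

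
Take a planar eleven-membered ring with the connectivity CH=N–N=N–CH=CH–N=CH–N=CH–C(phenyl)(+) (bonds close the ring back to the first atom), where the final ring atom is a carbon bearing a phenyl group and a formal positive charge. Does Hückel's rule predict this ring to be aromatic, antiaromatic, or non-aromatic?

Check conjugation: each doubly-bonded ring atom is sp² with one p-orbital electron; the doubly-bonded nitrogens are pyridine-type — their lone pairs lie in the ring plane, leaving one electron in the p orbital; the carbocation has an empty p orbital — every position has a p orbital, so the cyclic π system is continuous.
π-electron count: 5 × 2 = 10 from the double-bond units + 0 from the C(phenyl)(+) atom = 10.
10 = 4(2) + 2, which satisfies Hückel's 4n+2 rule.

Aromatic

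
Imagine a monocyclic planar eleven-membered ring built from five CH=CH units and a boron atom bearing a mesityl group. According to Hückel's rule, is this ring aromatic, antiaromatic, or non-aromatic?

Every ring atom contributes a p orbital perpendicular to the ring (every atom in a ring double bond is sp² and brings one electron to the p orbital; the boron has an empty p orbital), so the π system is cyclic and fully conjugated.
Counting π electrons: 5 × 2 = 10 from the double-bond units + 0 from the B(mesityl) atom = 10.
With 10 π electrons (n = 2), the Hückel 4n+2 condition holds.

Aromatic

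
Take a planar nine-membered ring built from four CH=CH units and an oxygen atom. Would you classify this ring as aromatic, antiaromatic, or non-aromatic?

The p orbitals form a continuous loop: the double-bond atoms are sp², each contributing one p electron; the oxygen donates one lone pair from its p orbital. The ring is fully conjugated.
Counting π electrons: 4 × 2 = 8 from the double-bond units + 2 from the O atom = 10.
Since 10 = 4·2 + 2, the ring meets the 4n+2 criterion.

Aromatic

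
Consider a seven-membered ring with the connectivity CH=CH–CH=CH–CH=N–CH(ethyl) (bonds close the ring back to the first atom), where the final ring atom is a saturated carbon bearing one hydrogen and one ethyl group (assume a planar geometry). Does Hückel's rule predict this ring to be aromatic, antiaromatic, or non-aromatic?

Non-aromatic

The CH(ethyl) carbon is saturated: that saturated carbon is sp³ and has no p orbital in the ring π system. Conjugation is not continuous around the ring.
Broken conjugation rules out both aromaticity and antiaromaticity.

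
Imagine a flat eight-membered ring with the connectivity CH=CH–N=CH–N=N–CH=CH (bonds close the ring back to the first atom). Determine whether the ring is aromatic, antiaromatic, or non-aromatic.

The p orbitals form a continuous loop: the double-bond atoms are sp², each contributing one p electron; each =N– nitrogen is pyridine-type (lone pair in the sp² plane, one electron in the p orbital). The ring is fully conjugated.
Counting π electrons: 4 × 2 = 8 from the 4 double-bond units.
8 is a 4n count (n = 2), so the planar conjugated ring is antiaromatic.

Antiaromatic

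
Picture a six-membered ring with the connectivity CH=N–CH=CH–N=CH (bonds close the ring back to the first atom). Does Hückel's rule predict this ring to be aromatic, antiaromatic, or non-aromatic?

Check conjugation: the double-bond atoms are sp², each contributing one p electron; each =N– nitrogen is pyridine-type (lone pair in the sp² plane, one electron in the p orbital) — every position has a p orbital, so the cyclic π system is continuous.
Tallying contributions gives 3 × 2 = 6 from the 3 double-bond units.
6 = 4(1) + 2, which satisfies Hückel's 4n+2 rule.

Aromatic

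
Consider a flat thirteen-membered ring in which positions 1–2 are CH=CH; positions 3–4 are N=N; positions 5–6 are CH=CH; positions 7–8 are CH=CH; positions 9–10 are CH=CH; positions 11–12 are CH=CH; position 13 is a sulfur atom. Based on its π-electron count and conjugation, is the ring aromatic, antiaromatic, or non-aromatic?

Aromatic

Check conjugation: every atom in a ring double bond is sp² and brings one electron to the p orbital; each sp² =N– keeps its lone pair in-plane and puts one electron into the π system; the sulfur donates one lone pair from its p orbital — every position has a p orbital, so the cyclic π system is continuous.
Tallying contributions gives 6 × 2 = 12 from the double-bond units + 2 from the S atom = 14.
That gives a 4n+2 count (14, n = 3).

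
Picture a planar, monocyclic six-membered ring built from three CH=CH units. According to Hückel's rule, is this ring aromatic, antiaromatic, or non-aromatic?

All ring atoms are sp² and supply a p orbital to the ring (each doubly-bonded ring atom is sp² with one p-orbital electron); the conjugation is uninterrupted.
Adding the contributions, 3 × 2 = 6 from the 3 double-bond units.
6 = 4(1) + 2, which satisfies Hückel's 4n+2 rule.
(This ring is benzene.)

Aromatic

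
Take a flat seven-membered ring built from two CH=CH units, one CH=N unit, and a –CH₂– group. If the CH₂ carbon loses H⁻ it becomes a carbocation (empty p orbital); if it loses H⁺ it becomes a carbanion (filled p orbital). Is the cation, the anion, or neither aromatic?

The cation

Once that carbon is sp², every ring atom has a p orbital and both ions are fully conjugated.
Cation: 3 × 2 + 0 = 6 π electrons → 4(1)+2, aromatic.
Anion: 3 × 2 + 2 = 8 π electrons → 4(2), antiaromatic.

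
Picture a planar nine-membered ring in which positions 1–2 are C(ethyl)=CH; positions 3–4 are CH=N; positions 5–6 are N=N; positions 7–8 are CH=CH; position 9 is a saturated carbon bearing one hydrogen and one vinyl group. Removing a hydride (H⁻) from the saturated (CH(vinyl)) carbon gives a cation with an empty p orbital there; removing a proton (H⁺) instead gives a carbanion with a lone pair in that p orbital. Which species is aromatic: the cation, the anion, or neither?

The anion

In both ions every ring atom is sp² and contributes a p orbital, so both rings are fully conjugated.
Cation: 4 × 2 + 0 = 8 π electrons → 4(2), antiaromatic.
Anion: 4 × 2 + 2 = 10 π electrons → 4(2)+2, aromatic.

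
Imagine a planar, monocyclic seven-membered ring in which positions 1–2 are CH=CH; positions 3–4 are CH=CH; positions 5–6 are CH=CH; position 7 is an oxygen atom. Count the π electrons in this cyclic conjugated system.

8

All ring atoms are sp² and supply a p orbital to the ring (the double-bond atoms are sp², each contributing one p electron; the oxygen donates one lone pair from its p orbital); the conjugation is uninterrupted.
Adding the contributions, 3 × 2 = 6 from the double-bond units + 2 from the O atom = 8.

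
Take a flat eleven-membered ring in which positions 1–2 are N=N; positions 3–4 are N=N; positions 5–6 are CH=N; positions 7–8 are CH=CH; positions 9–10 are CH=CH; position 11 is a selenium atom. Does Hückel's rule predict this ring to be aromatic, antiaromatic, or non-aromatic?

Antiaromatic

Check conjugation: every atom in a ring double bond is sp² and brings one electron to the p orbital; the doubly-bonded nitrogens are pyridine-type — their lone pairs lie in the ring plane, leaving one electron in the p orbital; the selenium donates one lone pair from its p orbital — every position has a p orbital, so the cyclic π system is continuous.
Adding the contributions, 5 × 2 = 10 from the double-bond units + 2 from the Se atom = 12.
12 = 4(3); a planar, fully conjugated 4n system is antiaromatic.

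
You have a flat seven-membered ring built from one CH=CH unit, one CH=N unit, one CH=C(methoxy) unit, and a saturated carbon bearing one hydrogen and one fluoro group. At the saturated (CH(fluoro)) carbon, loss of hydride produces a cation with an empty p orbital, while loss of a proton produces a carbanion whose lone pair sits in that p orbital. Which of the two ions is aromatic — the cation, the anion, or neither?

The cation

Both ions have a continuous loop of p orbitals — each ring atom is sp².
Cation: 3 × 2 + 0 = 6 π electrons → 4(1)+2, aromatic.
Anion: 3 × 2 + 2 = 8 π electrons → 4(2), antiaromatic.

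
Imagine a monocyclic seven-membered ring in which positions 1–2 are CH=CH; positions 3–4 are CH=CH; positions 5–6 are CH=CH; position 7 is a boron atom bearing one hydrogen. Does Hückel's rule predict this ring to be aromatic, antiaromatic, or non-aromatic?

Aromatic

Every ring atom contributes a p orbital perpendicular to the ring (the double-bond atoms are sp², each contributing one p electron; the boron has an empty p orbital), so the π system is cyclic and fully conjugated.
Counting π electrons: 3 × 2 = 6 from the double-bond units + 0 from the BH atom = 6.
With 6 π electrons (n = 1), the Hückel 4n+2 condition holds.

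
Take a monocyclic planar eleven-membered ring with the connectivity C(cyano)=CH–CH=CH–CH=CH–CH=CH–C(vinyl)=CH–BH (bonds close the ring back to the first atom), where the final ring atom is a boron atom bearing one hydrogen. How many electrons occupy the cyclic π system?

10

Check conjugation: every atom in a ring double bond is sp² and brings one electron to the p orbital; the boron has an empty p orbital — every position has a p orbital, so the cyclic π system is continuous.
π-electron count: 5 × 2 = 10 from the double-bond units + 0 from the BH atom = 10.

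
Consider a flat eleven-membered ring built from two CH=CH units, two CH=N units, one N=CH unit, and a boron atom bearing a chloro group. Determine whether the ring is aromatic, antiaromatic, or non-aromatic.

The p orbitals form a continuous loop: the double-bond atoms are sp², each contributing one p electron; each sp² =N– keeps its lone pair in-plane and puts one electron into the π system; the boron has an empty p orbital. The ring is fully conjugated.
Tallying contributions gives 5 × 2 = 10 from the double-bond units + 0 from the B(chloro) atom = 10.
With 10 π electrons (n = 2), the Hückel 4n+2 condition holds.

Aromatic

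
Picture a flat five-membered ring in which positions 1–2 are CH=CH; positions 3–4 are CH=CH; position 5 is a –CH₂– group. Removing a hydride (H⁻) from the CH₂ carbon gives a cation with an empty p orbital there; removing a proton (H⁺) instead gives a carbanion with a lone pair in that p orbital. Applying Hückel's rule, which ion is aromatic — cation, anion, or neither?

Once that carbon is sp², every ring atom has a p orbital and both ions are fully conjugated.
Cation: 2 × 2 + 0 = 4 π electrons → 4(1), antiaromatic.
Anion: 2 × 2 + 2 = 6 π electrons → 4(1)+2, aromatic.

The anion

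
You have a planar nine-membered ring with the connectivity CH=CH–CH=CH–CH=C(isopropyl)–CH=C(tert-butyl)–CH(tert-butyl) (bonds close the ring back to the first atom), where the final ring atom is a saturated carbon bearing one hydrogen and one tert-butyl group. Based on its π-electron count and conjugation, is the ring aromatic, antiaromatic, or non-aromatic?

Non-aromatic

The CH(tert-butyl) position has four σ bonds — that saturated carbon is sp³ and has no p orbital in the ring π system — so the cyclic conjugation is interrupted.
Broken conjugation rules out both aromaticity and antiaromaticity.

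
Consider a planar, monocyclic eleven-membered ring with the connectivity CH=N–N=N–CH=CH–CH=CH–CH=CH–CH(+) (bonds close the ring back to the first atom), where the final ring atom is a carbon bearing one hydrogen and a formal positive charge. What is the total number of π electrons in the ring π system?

Every ring atom contributes a p orbital perpendicular to the ring (the double-bond atoms are sp², each contributing one p electron; the doubly-bonded nitrogens are pyridine-type — their lone pairs lie in the ring plane, leaving one electron in the p orbital; the carbocation has an empty p orbital), so the π system is cyclic and fully conjugated.
Counting π electrons: 5 × 2 = 10 from the double-bond units + 0 from the CH(+) atom = 10.

10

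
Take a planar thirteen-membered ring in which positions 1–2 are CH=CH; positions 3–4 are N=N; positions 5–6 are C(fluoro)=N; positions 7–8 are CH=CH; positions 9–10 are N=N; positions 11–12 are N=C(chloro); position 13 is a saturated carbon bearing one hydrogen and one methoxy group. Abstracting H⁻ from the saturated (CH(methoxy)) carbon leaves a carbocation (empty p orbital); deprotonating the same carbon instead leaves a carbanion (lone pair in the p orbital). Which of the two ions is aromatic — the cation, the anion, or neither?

The anion

Once that carbon is sp², every ring atom has a p orbital and both ions are fully conjugated.
Cation: 6 × 2 + 0 = 12 π electrons → 4(3), antiaromatic.
Anion: 6 × 2 + 2 = 14 π electrons → 4(3)+2, aromatic.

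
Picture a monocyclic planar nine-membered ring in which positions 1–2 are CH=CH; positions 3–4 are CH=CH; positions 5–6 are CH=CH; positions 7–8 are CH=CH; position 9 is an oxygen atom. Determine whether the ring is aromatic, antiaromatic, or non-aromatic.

Aromatic

Every ring atom contributes a p orbital perpendicular to the ring (every atom in a ring double bond is sp² and brings one electron to the p orbital; the oxygen donates one lone pair from its p orbital), so the π system is cyclic and fully conjugated.
Counting π electrons: 4 × 2 = 8 from the double-bond units + 2 from the O atom = 10.
With 10 π electrons (n = 2), the Hückel 4n+2 condition holds.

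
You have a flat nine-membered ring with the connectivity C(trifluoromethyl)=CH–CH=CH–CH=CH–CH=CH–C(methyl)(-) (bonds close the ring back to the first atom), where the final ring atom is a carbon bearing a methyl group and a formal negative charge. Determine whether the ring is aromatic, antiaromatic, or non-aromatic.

The p orbitals form a continuous loop: each doubly-bonded ring atom is sp² with one p-orbital electron; the carbanion's lone pair occupies the p orbital. The ring is fully conjugated.
π-electron count: 4 × 2 = 8 from the double-bond units + 2 from the C(methyl)(-) atom = 10.
10 = 4(2) + 2, which satisfies Hückel's 4n+2 rule.

Aromatic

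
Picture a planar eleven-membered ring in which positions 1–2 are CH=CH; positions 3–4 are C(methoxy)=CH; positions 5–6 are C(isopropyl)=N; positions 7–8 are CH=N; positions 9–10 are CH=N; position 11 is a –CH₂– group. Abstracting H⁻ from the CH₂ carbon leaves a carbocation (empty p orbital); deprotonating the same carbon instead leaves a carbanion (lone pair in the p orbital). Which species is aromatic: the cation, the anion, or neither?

The cation

Once that carbon is sp², every ring atom has a p orbital and both ions are fully conjugated.
Cation: 5 × 2 + 0 = 10 π electrons → 4(2)+2, aromatic.
Anion: 5 × 2 + 2 = 12 π electrons → 4(3), antiaromatic.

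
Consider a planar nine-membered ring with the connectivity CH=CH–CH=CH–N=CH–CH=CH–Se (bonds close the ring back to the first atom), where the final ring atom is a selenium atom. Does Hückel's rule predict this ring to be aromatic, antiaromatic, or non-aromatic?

Aromatic

Every ring atom contributes a p orbital perpendicular to the ring (each doubly-bonded ring atom is sp² with one p-orbital electron; the doubly-bonded nitrogens are pyridine-type — their lone pairs lie in the ring plane, leaving one electron in the p orbital; the selenium donates one lone pair from its p orbital), so the π system is cyclic and fully conjugated.
Counting π electrons: 4 × 2 = 8 from the double-bond units + 2 from the Se atom = 10.
That gives a 4n+2 count (10, n = 2).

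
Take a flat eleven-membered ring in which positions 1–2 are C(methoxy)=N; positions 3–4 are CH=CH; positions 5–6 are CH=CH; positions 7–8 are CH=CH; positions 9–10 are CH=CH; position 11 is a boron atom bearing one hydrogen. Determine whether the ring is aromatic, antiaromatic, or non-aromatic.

Aromatic

All ring atoms are sp² and supply a p orbital to the ring (every atom in a ring double bond is sp² and brings one electron to the p orbital; the doubly-bonded nitrogens are pyridine-type — their lone pairs lie in the ring plane, leaving one electron in the p orbital; the boron has an empty p orbital); the conjugation is uninterrupted.
Tallying contributions gives 5 × 2 = 10 from the double-bond units + 0 from the BH atom = 10.
With 10 π electrons (n = 2), the Hückel 4n+2 condition holds.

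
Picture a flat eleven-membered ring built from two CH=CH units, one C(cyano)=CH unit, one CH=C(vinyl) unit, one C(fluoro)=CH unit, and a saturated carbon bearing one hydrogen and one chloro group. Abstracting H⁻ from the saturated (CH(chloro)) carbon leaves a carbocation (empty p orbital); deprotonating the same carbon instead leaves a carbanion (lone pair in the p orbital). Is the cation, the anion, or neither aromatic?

The cation

In either ion the ring is fully conjugated: every atom, including the new sp² carbon, supplies a p orbital.
Cation: 5 × 2 + 0 = 10 π electrons → 4(2)+2, aromatic.
Anion: 5 × 2 + 2 = 12 π electrons → 4(3), antiaromatic.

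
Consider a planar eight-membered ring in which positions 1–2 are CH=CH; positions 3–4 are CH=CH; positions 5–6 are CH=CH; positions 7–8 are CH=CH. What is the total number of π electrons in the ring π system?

Check conjugation: each doubly-bonded ring atom is sp² with one p-orbital electron — every position has a p orbital, so the cyclic π system is continuous.
Adding the contributions, 4 × 2 = 8 from the 4 double-bond units.
(This ring is cyclooctatetraene.)

8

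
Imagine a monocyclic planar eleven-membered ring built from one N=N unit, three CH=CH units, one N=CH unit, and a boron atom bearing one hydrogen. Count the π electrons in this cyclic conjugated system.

10

Every ring atom contributes a p orbital perpendicular to the ring (the double-bond atoms are sp², each contributing one p electron; each sp² =N– keeps its lone pair in-plane and puts one electron into the π system; the boron has an empty p orbital), so the π system is cyclic and fully conjugated.
Tallying contributions gives 5 × 2 = 10 from the double-bond units + 0 from the BH atom = 10.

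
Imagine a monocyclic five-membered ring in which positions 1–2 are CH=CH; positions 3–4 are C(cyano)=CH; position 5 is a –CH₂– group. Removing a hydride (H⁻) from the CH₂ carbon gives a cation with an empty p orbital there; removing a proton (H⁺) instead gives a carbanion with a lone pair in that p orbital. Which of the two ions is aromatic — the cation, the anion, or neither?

In both ions every ring atom is sp² and contributes a p orbital, so both rings are fully conjugated.
Cation: 2 × 2 + 0 = 4 π electrons → 4(1), antiaromatic.
Anion: 2 × 2 + 2 = 6 π electrons → 4(1)+2, aromatic.

The anion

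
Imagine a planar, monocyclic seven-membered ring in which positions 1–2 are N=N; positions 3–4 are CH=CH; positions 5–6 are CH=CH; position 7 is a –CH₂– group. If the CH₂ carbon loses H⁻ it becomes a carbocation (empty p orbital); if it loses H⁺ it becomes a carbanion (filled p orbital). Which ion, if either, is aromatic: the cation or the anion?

The cation

Once that carbon is sp², every ring atom has a p orbital and both ions are fully conjugated.
Cation: 3 × 2 + 0 = 6 π electrons → 4(1)+2, aromatic.
Anion: 3 × 2 + 2 = 8 π electrons → 4(2), antiaromatic.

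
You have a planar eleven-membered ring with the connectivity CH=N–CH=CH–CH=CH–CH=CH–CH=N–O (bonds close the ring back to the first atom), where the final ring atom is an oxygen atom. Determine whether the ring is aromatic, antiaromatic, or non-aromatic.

Every ring atom contributes a p orbital perpendicular to the ring (each doubly-bonded ring atom is sp² with one p-orbital electron; the doubly-bonded nitrogens are pyridine-type — their lone pairs lie in the ring plane, leaving one electron in the p orbital; the oxygen donates one lone pair from its p orbital), so the π system is cyclic and fully conjugated.
Tallying contributions gives 5 × 2 = 10 from the double-bond units + 2 from the O atom = 12.
12 = 4(3); a planar, fully conjugated 4n system is antiaromatic.

Antiaromatic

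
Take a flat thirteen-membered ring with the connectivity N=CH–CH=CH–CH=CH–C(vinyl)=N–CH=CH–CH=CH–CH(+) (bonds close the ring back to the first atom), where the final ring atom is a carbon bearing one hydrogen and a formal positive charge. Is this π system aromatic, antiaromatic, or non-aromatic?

Antiaromatic

The p orbitals form a continuous loop: the double-bond atoms are sp², each contributing one p electron; each =N– nitrogen is pyridine-type (lone pair in the sp² plane, one electron in the p orbital); the carbocation has an empty p orbital. The ring is fully conjugated.
Adding the contributions, 6 × 2 = 12 from the double-bond units + 0 from the CH(+) atom = 12.
12 = 4(3); a planar, fully conjugated 4n system is antiaromatic.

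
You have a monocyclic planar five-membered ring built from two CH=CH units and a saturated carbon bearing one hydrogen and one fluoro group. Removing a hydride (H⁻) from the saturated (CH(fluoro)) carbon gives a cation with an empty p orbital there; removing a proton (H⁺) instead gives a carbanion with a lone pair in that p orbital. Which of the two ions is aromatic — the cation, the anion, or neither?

Once that carbon is sp², every ring atom has a p orbital and both ions are fully conjugated.
Cation: 2 × 2 + 0 = 4 π electrons → 4(1), antiaromatic.
Anion: 2 × 2 + 2 = 6 π electrons → 4(1)+2, aromatic.

The anion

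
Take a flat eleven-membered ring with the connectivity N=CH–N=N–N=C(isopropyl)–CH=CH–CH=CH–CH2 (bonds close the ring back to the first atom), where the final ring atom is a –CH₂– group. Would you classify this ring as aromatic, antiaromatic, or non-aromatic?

Non-aromatic

The CH2 carbon is saturated: the tetrahedral CH₂ carbon is sp³ and has no p orbital in the ring π system. Conjugation is not continuous around the ring.
Broken conjugation rules out both aromaticity and antiaromaticity.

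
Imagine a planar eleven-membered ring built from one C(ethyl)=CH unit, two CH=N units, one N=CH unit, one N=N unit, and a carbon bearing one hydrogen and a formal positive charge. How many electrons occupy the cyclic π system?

10

Every ring atom contributes a p orbital perpendicular to the ring (the double-bond atoms are sp², each contributing one p electron; the doubly-bonded nitrogens are pyridine-type — their lone pairs lie in the ring plane, leaving one electron in the p orbital; the carbocation has an empty p orbital), so the π system is cyclic and fully conjugated.
Adding the contributions, 5 × 2 = 10 from the double-bond units + 0 from the CH(+) atom = 10.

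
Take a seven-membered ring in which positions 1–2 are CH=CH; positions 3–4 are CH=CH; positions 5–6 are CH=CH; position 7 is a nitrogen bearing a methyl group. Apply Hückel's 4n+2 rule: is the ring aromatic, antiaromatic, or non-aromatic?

Antiaromatic

Check conjugation: every atom in a ring double bond is sp² and brings one electron to the p orbital; the pyrrole-type nitrogen donates its lone pair from the p orbital — every position has a p orbital, so the cyclic π system is continuous.
Adding the contributions, 3 × 2 = 6 from the double-bond units + 2 from the N(methyl) atom = 8.
A 4n π count (8, n = 2) in a planar conjugated ring means antiaromatic.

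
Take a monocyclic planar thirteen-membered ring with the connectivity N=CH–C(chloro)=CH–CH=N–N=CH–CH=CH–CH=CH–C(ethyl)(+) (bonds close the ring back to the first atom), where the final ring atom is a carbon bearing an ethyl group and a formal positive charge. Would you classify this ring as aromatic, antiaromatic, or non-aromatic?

The p orbitals form a continuous loop: the double-bond atoms are sp², each contributing one p electron; the doubly-bonded nitrogens are pyridine-type — their lone pairs lie in the ring plane, leaving one electron in the p orbital; the carbocation has an empty p orbital. The ring is fully conjugated.
Tallying contributions gives 6 × 2 = 12 from the double-bond units + 0 from the C(ethyl)(+) atom = 12.
With 12 = 4·3 π electrons, Hückel's rule classifies the planar ring as antiaromatic.

Antiaromatic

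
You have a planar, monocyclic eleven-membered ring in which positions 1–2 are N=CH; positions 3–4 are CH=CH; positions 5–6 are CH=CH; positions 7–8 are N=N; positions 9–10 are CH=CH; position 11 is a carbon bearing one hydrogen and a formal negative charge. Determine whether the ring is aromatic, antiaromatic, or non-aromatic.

Antiaromatic

Every ring atom contributes a p orbital perpendicular to the ring (each doubly-bonded ring atom is sp² with one p-orbital electron; the doubly-bonded nitrogens are pyridine-type — their lone pairs lie in the ring plane, leaving one electron in the p orbital; the carbanion's lone pair occupies the p orbital), so the π system is cyclic and fully conjugated.
Adding the contributions, 5 × 2 = 10 from the double-bond units + 2 from the CH(-) atom = 12.
With 12 = 4·3 π electrons, Hückel's rule classifies the planar ring as antiaromatic.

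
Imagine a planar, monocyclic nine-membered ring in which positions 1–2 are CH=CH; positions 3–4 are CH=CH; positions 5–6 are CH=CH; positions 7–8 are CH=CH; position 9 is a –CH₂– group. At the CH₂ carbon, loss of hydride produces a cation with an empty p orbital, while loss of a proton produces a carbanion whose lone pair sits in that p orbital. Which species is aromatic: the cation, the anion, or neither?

The anion

Both ions have a continuous loop of p orbitals — each ring atom is sp².
Cation: 4 × 2 + 0 = 8 π electrons → 4(2), antiaromatic.
Anion: 4 × 2 + 2 = 10 π electrons → 4(2)+2, aromatic.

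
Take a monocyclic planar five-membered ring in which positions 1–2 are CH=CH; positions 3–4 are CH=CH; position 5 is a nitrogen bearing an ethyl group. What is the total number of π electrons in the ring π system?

The p orbitals form a continuous loop: each doubly-bonded ring atom is sp² with one p-orbital electron; the pyrrole-type nitrogen donates its lone pair from the p orbital. The ring is fully conjugated.
Tallying contributions gives 2 × 2 = 4 from the double-bond units + 2 from the N(ethyl) atom = 6.

6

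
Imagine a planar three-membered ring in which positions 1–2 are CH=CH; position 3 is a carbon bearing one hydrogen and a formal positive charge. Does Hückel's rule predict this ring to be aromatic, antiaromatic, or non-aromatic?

Aromatic

All ring atoms are sp² and supply a p orbital to the ring (each doubly-bonded ring atom is sp² with one p-orbital electron; the carbocation has an empty p orbital); the conjugation is uninterrupted.
π-electron count: 1 × 2 = 2 from the double-bond unit + 0 from the CH(+) atom = 2.
Since 2 = 4·0 + 2, the ring meets the 4n+2 criterion.
This is the cyclopropenyl cation.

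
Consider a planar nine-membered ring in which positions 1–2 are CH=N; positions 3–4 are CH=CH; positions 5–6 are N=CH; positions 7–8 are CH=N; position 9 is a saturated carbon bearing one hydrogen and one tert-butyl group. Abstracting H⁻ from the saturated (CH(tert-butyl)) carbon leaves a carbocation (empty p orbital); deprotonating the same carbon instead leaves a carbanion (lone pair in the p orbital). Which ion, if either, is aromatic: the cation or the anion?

The anion

Once that carbon is sp², every ring atom has a p orbital and both ions are fully conjugated.
Cation: 4 × 2 + 0 = 8 π electrons → 4(2), antiaromatic.
Anion: 4 × 2 + 2 = 10 π electrons → 4(2)+2, aromatic.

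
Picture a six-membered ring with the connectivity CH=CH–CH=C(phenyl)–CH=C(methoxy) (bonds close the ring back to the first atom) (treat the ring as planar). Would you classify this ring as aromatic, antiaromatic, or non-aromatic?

Aromatic

Check conjugation: each doubly-bonded ring atom is sp² with one p-orbital electron — every position has a p orbital, so the cyclic π system is continuous.
Counting π electrons: 3 × 2 = 6 from the 3 double-bond units.
Since 6 = 4·1 + 2, the ring meets the 4n+2 criterion.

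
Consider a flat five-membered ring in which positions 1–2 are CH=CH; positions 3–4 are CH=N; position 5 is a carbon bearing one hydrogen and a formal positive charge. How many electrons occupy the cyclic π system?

Check conjugation: each doubly-bonded ring atom is sp² with one p-orbital electron; each sp² =N– keeps its lone pair in-plane and puts one electron into the π system; the carbocation has an empty p orbital — every position has a p orbital, so the cyclic π system is continuous.
π-electron count: 2 × 2 = 4 from the double-bond units + 0 from the CH(+) atom = 4.

4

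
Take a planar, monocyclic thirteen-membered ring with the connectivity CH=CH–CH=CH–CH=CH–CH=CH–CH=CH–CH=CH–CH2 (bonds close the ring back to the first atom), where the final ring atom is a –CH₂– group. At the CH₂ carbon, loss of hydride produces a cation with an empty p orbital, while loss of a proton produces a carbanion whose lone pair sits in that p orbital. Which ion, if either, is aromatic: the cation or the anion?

The anion

Both ions have a continuous loop of p orbitals — each ring atom is sp².
Cation: 6 × 2 + 0 = 12 π electrons → 4(3), antiaromatic.
Anion: 6 × 2 + 2 = 14 π electrons → 4(3)+2, aromatic.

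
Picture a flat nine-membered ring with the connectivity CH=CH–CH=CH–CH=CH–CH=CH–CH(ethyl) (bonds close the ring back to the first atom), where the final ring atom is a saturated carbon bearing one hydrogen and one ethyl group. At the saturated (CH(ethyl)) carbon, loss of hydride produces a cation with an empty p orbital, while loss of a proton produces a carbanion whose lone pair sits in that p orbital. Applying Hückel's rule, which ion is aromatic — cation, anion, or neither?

Once that carbon is sp², every ring atom has a p orbital and both ions are fully conjugated.
Cation: 4 × 2 + 0 = 8 π electrons → 4(2), antiaromatic.
Anion: 4 × 2 + 2 = 10 π electrons → 4(2)+2, aromatic.

The anion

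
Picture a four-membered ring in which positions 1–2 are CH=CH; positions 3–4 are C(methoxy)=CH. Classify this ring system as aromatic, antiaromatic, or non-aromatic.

Antiaromatic

All ring atoms are sp² and supply a p orbital to the ring (each doubly-bonded ring atom is sp² with one p-orbital electron); the conjugation is uninterrupted.
π-electron count: 2 × 2 = 4 from the 2 double-bond units.
4 is a 4n count (n = 1), so the planar conjugated ring is antiaromatic.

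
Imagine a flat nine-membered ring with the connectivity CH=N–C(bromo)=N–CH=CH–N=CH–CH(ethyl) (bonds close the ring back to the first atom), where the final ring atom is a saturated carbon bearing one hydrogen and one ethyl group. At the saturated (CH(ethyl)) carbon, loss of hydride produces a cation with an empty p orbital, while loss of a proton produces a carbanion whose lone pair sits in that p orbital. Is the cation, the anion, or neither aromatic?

The anion

Once that carbon is sp², every ring atom has a p orbital and both ions are fully conjugated.
Cation: 4 × 2 + 0 = 8 π electrons → 4(2), antiaromatic.
Anion: 4 × 2 + 2 = 10 π electrons → 4(2)+2, aromatic.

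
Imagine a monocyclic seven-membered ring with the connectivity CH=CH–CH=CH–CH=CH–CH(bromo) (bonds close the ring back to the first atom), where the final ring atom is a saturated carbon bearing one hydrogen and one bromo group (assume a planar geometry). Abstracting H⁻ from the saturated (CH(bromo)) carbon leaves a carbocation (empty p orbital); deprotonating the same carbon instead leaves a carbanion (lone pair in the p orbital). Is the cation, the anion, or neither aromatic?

Once that carbon is sp², every ring atom has a p orbital and both ions are fully conjugated.
Cation: 3 × 2 + 0 = 6 π electrons → 4(1)+2, aromatic.
Anion: 3 × 2 + 2 = 8 π electrons → 4(2), antiaromatic.

The cation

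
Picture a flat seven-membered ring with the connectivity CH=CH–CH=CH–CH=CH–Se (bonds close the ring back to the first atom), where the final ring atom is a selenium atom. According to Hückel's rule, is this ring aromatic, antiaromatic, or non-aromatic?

Antiaromatic

All ring atoms are sp² and supply a p orbital to the ring (every atom in a ring double bond is sp² and brings one electron to the p orbital; the selenium donates one lone pair from its p orbital); the conjugation is uninterrupted.
π-electron count: 3 × 2 = 6 from the double-bond units + 2 from the Se atom = 8.
With 8 = 4·2 π electrons, Hückel's rule classifies the planar ring as antiaromatic.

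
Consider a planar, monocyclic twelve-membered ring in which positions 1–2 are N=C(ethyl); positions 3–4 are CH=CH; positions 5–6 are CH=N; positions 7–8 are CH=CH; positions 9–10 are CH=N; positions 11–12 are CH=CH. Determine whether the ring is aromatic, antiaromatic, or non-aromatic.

The p orbitals form a continuous loop: every atom in a ring double bond is sp² and brings one electron to the p orbital; each =N– nitrogen is pyridine-type (lone pair in the sp² plane, one electron in the p orbital). The ring is fully conjugated.
π-electron count: 6 × 2 = 12 from the 6 double-bond units.
12 = 4(3); a planar, fully conjugated 4n system is antiaromatic.

Antiaromatic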